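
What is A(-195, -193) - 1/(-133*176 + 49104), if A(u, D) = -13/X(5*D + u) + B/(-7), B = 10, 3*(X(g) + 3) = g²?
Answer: -26598422885/18618011104 ≈ -1.4286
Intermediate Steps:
X(g) = -3 + g²/3
A(u, D) = -10/7 - 13/(-3 + (u + 5*D)²/3) (A(u, D) = -13/(-3 + (5*D + u)²/3) + 10/(-7) = -13/(-3 + (u + 5*D)²/3) + 10*(-⅐) = -13/(-3 + (u + 5*D)²/3) - 10/7 = -10/7 - 13/(-3 + (u + 5*D)²/3))
A(-195, -193) - 1/(-133*176 + 49104) = (-183 - 10*(-195 + 5*(-193))²)/(7*(-9 + (-195 + 5*(-193))²)) - 1/(-133*176 + 49104) = (-183 - 10*(-195 - 965)²)/(7*(-9 + (-195 - 965)²)) - 1/(-23408 + 49104) = (-183 - 10*(-1160)²)/(7*(-9 + (-1160)²)) - 1/25696 = (-183 - 10*1345600)/(7*(-9 + 1345600)) - 1*1/25696 = (⅐)*(-183 - 13456000)/1345591 - 1/25696 = (⅐)*(1/1345591)*(-13456183) - 1/25696 = -1035091/724549 - 1/25696 = -26598422885/18618011104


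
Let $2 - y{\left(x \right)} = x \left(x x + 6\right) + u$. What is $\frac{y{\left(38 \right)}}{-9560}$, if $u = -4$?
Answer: $\frac{27547}{4780} \approx 5.763$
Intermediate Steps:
$y{\left(x \right)} = 6 - x \left(6 + x^{2}\right)$ ($y{\left(x \right)} = 2 - \left(x \left(x x + 6\right) - 4\right) = 2 - \left(x \left(x^{2} + 6\right) - 4\right) = 2 - \left(x \left(6 + x^{2}\right) - 4\right) = 2 - \left(-4 + x \left(6 + x^{2}\right)\right) = 6 - x \left(6 + x^{2}\right)$)
$\frac{y{\left(38 \right)}}{-9560} = \frac{6 - 38^{3} - 228}{-9560} = \left(6 - 54872 - 228\right) \left(- \frac{1}{9560}\right) = \left(-55094\right) \left(- \frac{1}{9560}\right) = \frac{27547}{4780}$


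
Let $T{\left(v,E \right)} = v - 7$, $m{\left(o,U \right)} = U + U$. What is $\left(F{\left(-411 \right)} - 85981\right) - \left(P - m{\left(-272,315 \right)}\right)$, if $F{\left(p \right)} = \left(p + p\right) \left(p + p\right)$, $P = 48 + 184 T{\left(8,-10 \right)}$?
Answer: $590101$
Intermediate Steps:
$m{\left(o,U \right)} = 2 U$
$T{\left(v,E \right)} = -7 + v$
$P = 232$ ($P = 48 + 184 \left(-7 + 8\right) = 48 + 184 \cdot 1 = 48 + 184 = 232$)
$F{\left(p \right)} = 4 p^{2}$ ($F{\left(p \right)} = 2 p 2 p = 4 p^{2}$)
$\left(F{\left(-411 \right)} - 85981\right) - \left(P - m{\left(-272,315 \right)}\right) = \left(4 \left(-411\right)^{2} - 85981\right) + \left(2 \cdot 315 - 232\right) = \left(4 \cdot 168921 - 85981\right) + \left(630 - 232\right) = \left(675684 - 85981\right) + 398 = 589703 + 398 = 590101$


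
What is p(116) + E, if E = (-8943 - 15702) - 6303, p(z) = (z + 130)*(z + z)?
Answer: 26124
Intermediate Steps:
p(z) = 2*z*(130 + z) (p(z) = (130 + z)*(2*z) = 2*z*(130 + z))
E = -30948 (E = -24645 - 6303 = -30948)
p(116) + E = 2*116*(130 + 116) - 30948 = 2*116*246 - 30948 = 57072 - 30948 = 26124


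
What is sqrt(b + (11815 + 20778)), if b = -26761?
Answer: 54*sqrt(2) ≈ 76.368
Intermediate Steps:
sqrt(b + (11815 + 20778)) = sqrt(-26761 + (11815 + 20778)) = sqrt(-26761 + 32593) = sqrt(5832) = 54*sqrt(2)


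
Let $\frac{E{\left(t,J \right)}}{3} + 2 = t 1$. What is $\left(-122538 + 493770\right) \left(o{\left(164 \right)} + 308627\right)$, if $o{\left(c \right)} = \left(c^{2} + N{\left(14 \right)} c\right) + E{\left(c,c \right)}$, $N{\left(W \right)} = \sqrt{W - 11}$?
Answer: $124737293088 + 60882048 \sqrt{3} \approx 1.2484 \cdot 10^{11}$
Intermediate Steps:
$N{\left(W \right)} = \sqrt{-11 + W}$
$E{\left(t,J \right)} = -6 + 3 t$ ($E{\left(t,J \right)} = -6 + 3 t 1 = -6 + 3 t$)
$o{\left(c \right)} = -6 + c^{2} + 3 c + c \sqrt{3}$ ($o{\left(c \right)} = \left(c^{2} + \sqrt{-11 + 14} c\right) + \left(-6 + 3 c\right) = \left(c^{2} + \sqrt{3} c\right) + \left(-6 + 3 c\right) = \left(c^{2} + c \sqrt{3}\right) + \left(-6 + 3 c\right) = -6 + c^{2} + 3 c + c \sqrt{3}$)
$\left(-122538 + 493770\right) \left(o{\left(164 \right)} + 308627\right) = \left(-122538 + 493770\right) \left(\left(-6 + 164^{2} + 3 \cdot 164 + 164 \sqrt{3}\right) + 308627\right) = 371232 \left(\left(-6 + 26896 + 492 + 164 \sqrt{3}\right) + 308627\right) = 371232 \left(\left(27382 + 164 \sqrt{3}\right) + 308627\right) = 371232 \left(336009 + 164 \sqrt{3}\right) = 124737293088 + 60882048 \sqrt{3}$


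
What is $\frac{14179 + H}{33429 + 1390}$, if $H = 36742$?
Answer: $\frac{50921}{34819} \approx 1.4624$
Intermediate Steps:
$\frac{14179 + H}{33429 + 1390} = \frac{14179 + 36742}{33429 + 1390} = \frac{50921}{34819}$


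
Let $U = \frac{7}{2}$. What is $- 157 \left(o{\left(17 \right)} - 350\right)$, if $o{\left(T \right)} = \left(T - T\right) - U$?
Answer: $\frac{110999}{2} \approx 55500.0$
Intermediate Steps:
$U = \frac{7}{2}$ ($U = 7 \cdot \frac{1}{2} = \frac{7}{2} \approx 3.5$)
$o{\left(T \right)} = - \frac{7}{2}$ ($o{\left(T \right)} = \left(T - T\right) - \frac{7}{2} = 0 - \frac{7}{2} = - \frac{7}{2}$)
$- 157 \left(o{\left(17 \right)} - 350\right) = - 157 \left(- \frac{7}{2} - 350\right) = \left(-157\right) \left(- \frac{707}{2}\right) = \frac{110999}{2}$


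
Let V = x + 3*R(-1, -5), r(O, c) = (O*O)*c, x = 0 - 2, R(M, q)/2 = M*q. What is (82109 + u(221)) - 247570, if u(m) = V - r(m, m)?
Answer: -10959294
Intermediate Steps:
R(M, q) = 2*M*q (R(M, q) = 2*(M*q) = 2*M*q)
x = -2
r(O, c) = c*O**2 (r(O, c) = O**2*c = c*O**2)
V = 28 (V = -2 + 3*(2*(-1)*(-5)) = -2 + 3*10 = -2 + 30 = 28)
u(m) = 28 - m**3 (u(m) = 28 - m*m**2 = 28 - m**3)
(82109 + u(221)) - 247570 = (82109 + (28 - 1*221**3)) - 247570 = (82109 + (28 - 1*10793861)) - 247570 = (82109 + (28 - 10793861)) - 247570 = (82109 - 10793833) - 247570 = -10711724 - 247570 = -10959294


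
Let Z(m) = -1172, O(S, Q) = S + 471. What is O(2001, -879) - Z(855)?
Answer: 3644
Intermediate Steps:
O(S, Q) = 471 + S
O(2001, -879) - Z(855) = (471 + 2001) - 1*(-1172) = 2472 + 1172 = 3644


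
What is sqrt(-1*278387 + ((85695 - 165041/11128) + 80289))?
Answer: 25*I*sqrt(5568387214)/5564 ≈ 335.29*I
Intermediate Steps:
sqrt(-1*278387 + ((85695 - 165041/11128) + 80289)) = sqrt(-278387 + ((85695 - 165041*1/11128) + 80289)) = sqrt(-278387 + ((85695 - 165041/11128) + 80289)) = sqrt(-278387 + (953448919/11128 + 80289)) = sqrt(-278387 + 1846904911/11128) = sqrt(-1250985625/11128) = 25*I*sqrt(5568387214)/5564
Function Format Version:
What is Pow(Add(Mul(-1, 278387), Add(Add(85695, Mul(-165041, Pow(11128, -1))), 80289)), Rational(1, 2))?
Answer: Mul(Rational(25, 5564), I, Pow(5568387214, Rational(1, 2))) ≈ Mul(335.29, I)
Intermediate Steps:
Pow(Add(Mul(-1, 278387), Add(Add(85695, Mul(-165041, Pow(11128, -1))), 80289)), Rational(1, 2)) = Pow(Add(-278387, Add(Add(85695, Mul(-165041, Rational(1, 11128))), 80289)), Rational(1, 2)) = Pow(Add(-278387, Add(Add(85695, Rational(-165041, 11128)), 80289)), Rational(1, 2)) = Pow(Add(-278387, Add(Rational(953448919, 11128), 80289)), Rational(1, 2)) = Pow(Add(-278387, Rational(1846904911, 11128)), Rational(1, 2)) = Pow(Rational(-1250985625, 11128), Rational(1, 2)) = Mul(Rational(25, 5564), I, Pow(5568387214, Rational(1, 2)))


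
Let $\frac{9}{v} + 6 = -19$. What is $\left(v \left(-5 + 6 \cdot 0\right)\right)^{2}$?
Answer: $\frac{81}{25} \approx 3.24$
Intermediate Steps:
$v = - \frac{9}{25}$ ($v = \frac{9}{-6 - 19} = \frac{9}{-25} = 9 \left(- \frac{1}{25}\right) = - \frac{9}{25} \approx -0.36$)
$\left(v \left(-5 + 6 \cdot 0\right)\right)^{2} = \left(- \frac{9 \left(-5 + 6 \cdot 0\right)}{25}\right)^{2} = \left(- \frac{9 \left(-5 + 0\right)}{25}\right)^{2} = \left(\left(- \frac{9}{25}\right) \left(-5\right)\right)^{2} = \left(\frac{9}{5}\right)^{2} = \frac{81}{25}$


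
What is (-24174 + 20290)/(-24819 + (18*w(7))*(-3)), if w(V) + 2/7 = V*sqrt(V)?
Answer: 1573505500/10032210471 - 7993272*sqrt(7)/3344070157 ≈ 0.15052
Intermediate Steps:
w(V) = -2/7 + V**(3/2) (w(V) = -2/7 + V*sqrt(V) = -2/7 + V**(3/2))
(-24174 + 20290)/(-24819 + (18*w(7))*(-3)) = (-24174 + 20290)/(-24819 + (18*(-2/7 + 7**(3/2)))*(-3)) = -3884/(-24819 + (18*(-2/7 + 7*sqrt(7)))*(-3)) = -3884/(-24819 + (-36/7 + 126*sqrt(7))*(-3)) = -3884/(-24819 + (108/7 - 378*sqrt(7))) = -3884/(-173625/7 - 378*sqrt(7))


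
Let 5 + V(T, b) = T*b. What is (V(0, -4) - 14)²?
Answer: 361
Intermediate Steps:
V(T, b) = -5 + T*b
(V(0, -4) - 14)² = ((-5 + 0*(-4)) - 14)² = ((-5 + 0) - 14)² = (-5 - 14)² = (-19)² = 361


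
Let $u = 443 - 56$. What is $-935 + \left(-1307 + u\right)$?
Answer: $-1855$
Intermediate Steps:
$u = 387$
$-935 + \left(-1307 + u\right) = -935 + \left(-1307 + 387\right) = -935 - 920 = -1855$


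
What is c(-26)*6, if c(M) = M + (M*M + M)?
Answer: 3744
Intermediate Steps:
c(M) = M² + 2*M (c(M) = M + (M² + M) = M + (M + M²) = M² + 2*M)
c(-26)*6 = -26*(2 - 26)*6 = -26*(-24)*6 = 624*6 = 3744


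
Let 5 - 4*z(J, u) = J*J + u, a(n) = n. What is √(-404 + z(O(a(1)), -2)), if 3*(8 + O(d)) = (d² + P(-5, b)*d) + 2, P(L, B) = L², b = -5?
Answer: I*√14497/6 ≈ 20.067*I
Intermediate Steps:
O(d) = -22/3 + d²/3 + 25*d/3 (O(d) = -8 + ((d² + (-5)²*d) + 2)/3 = -8 + ((d² + 25*d) + 2)/3 = -8 + (2 + d² + 25*d)/3 = -8 + (⅔ + d²/3 + 25*d/3) = -22/3 + d²/3 + 25*d/3)
z(J, u) = 5/4 - u/4 - J²/4 (z(J, u) = 5/4 - (J*J + u)/4 = 5/4 - (J² + u)/4 = 5/4 - (u + J²)/4 = 5/4 + (-u/4 - J²/4) = 5/4 - u/4 - J²/4)
√(-404 + z(O(a(1)), -2)) = √(-404 + (5/4 - ¼*(-2) - (-22/3 + (⅓)*1² + (25/3)*1)²/4)) = √(-404 + (5/4 + ½ - (-22/3 + (⅓)*1 + 25/3)²/4)) = √(-404 + (5/4 + ½ - (-22/3 + ⅓ + 25/3)²/4)) = √(-404 + (5/4 + ½ - (4/3)²/4)) = √(-404 + (5/4 + ½ - ¼*16/9)) = √(-404 + (5/4 + ½ - 4/9)) = √(-404 + 47/36) = √(-14497/36) = I*√14497/6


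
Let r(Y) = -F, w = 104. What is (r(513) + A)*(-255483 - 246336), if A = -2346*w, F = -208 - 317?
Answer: 122172351921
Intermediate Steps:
F = -525
A = -243984 (A = -2346*104 = -243984)
r(Y) = 525 (r(Y) = -1*(-525) = 525)
(r(513) + A)*(-255483 - 246336) = (525 - 243984)*(-255483 - 246336) = -243459*(-501819) = 122172351921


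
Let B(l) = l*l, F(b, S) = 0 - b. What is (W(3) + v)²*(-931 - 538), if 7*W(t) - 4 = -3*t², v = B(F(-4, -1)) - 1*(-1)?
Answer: -13538304/49 ≈ -2.7629e+5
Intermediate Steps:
F(b, S) = -b
B(l) = l²
v = 17 (v = (-1*(-4))² - 1*(-1) = 4² + 1 = 16 + 1 = 17)
W(t) = 4/7 - 3*t²/7 (W(t) = 4/7 + (-3*t²)/7 = 4/7 - 3*t²/7)
(W(3) + v)²*(-931 - 538) = ((4/7 - 3/7*3²) + 17)²*(-931 - 538) = ((4/7 - 3/7*9) + 17)²*(-1469) = ((4/7 - 27/7) + 17)²*(-1469) = (-23/7 + 17)²*(-1469) = (96/7)²*(-1469) = (9216/49)*(-1469) = -13538304/49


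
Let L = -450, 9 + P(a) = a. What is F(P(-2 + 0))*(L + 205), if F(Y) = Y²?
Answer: -29645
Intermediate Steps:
P(a) = -9 + a
F(P(-2 + 0))*(L + 205) = (-9 + (-2 + 0))²*(-450 + 205) = (-9 - 2)²*(-245) = (-11)²*(-245) = 121*(-245) = -29645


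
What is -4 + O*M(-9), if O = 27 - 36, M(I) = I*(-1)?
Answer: -85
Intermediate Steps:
M(I) = -I
O = -9
-4 + O*M(-9) = -4 - (-9)*(-9) = -4 - 9*9 = -4 - 81 = -85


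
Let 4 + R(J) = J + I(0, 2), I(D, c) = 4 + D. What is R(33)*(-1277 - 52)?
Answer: -43857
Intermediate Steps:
R(J) = J (R(J) = -4 + (J + (4 + 0)) = -4 + (J + 4) = -4 + (4 + J) = J)
R(33)*(-1277 - 52) = 33*(-1277 - 52) = 33*(-1329) = -43857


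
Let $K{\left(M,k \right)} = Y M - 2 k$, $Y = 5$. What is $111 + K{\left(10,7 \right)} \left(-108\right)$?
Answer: $-3777$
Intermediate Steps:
$K{\left(M,k \right)} = - 2 k + 5 M$ ($K{\left(M,k \right)} = 5 M - 2 k = - 2 k + 5 M$)
$111 + K{\left(10,7 \right)} \left(-108\right) = 111 + \left(\left(-2\right) 7 + 5 \cdot 10\right) \left(-108\right) = 111 + \left(-14 + 50\right) \left(-108\right) = 111 + 36 \left(-108\right) = 111 - 3888 = -3777$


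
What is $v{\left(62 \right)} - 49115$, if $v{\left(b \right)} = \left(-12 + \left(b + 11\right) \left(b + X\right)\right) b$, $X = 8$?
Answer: $266961$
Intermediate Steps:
$v{\left(b \right)} = b \left(-12 + \left(8 + b\right) \left(11 + b\right)\right)$ ($v{\left(b \right)} = \left(-12 + \left(b + 11\right) \left(b + 8\right)\right) b = \left(-12 + \left(11 + b\right) \left(8 + b\right)\right) b = \left(-12 + \left(8 + b\right) \left(11 + b\right)\right) b = b \left(-12 + \left(8 + b\right) \left(11 + b\right)\right)$)
$v{\left(62 \right)} - 49115 = 62 \left(76 + 62^{2} + 19 \cdot 62\right) - 49115 = 62 \left(76 + 3844 + 1178\right) - 49115 = 62 \cdot 5098 - 49115 = 316076 - 49115 = 266961$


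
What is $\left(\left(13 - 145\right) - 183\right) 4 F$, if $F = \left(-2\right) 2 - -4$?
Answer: $0$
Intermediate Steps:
$F = 0$ ($F = -4 + 4 = 0$)
$\left(\left(13 - 145\right) - 183\right) 4 F = \left(\left(13 - 145\right) - 183\right) 4 \cdot 0 = \left(-132 - 183\right) 0 = \left(-315\right) 0 = 0$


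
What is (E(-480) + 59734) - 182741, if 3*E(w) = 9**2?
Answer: -122980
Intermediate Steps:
E(w) = 27 (E(w) = (1/3)*9**2 = (1/3)*81 = 27)
(E(-480) + 59734) - 182741 = (27 + 59734) - 182741 = 59761 - 182741 = -122980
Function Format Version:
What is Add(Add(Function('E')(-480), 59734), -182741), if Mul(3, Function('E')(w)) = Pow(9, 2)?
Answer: -122980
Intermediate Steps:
Function('E')(w) = 27 (Function('E')(w) = Mul(Rational(1, 3), Pow(9, 2)) = Mul(Rational(1, 3), 81) = 27)
Add(Add(Function('E')(-480), 59734), -182741) = Add(Add(27, 59734), -182741) = Add(59761, -182741) = -122980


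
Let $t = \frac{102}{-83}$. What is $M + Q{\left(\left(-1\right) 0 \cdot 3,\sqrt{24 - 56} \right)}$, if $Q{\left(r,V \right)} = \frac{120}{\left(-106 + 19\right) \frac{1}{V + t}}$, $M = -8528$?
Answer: $- \frac{20522816}{2407} - \frac{160 i \sqrt{2}}{29} \approx -8526.3 - 7.8026 i$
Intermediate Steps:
$t = - \frac{102}{83}$ ($t = 102 \left(- \frac{1}{83}\right) = - \frac{102}{83} \approx -1.2289$)
$Q{\left(r,V \right)} = \frac{4080}{2407} - \frac{40 V}{29}$ ($Q{\left(r,V \right)} = \frac{120}{\left(-106 + 19\right) \frac{1}{V - \frac{102}{83}}} = \frac{120}{\left(-87\right) \frac{1}{- \frac{102}{83} + V}} = 120 \left(\frac{34}{2407} - \frac{V}{87}\right) = \frac{4080}{2407} - \frac{40 V}{29}$)
$M + Q{\left(\left(-1\right) 0 \cdot 3,\sqrt{24 - 56} \right)} = -8528 + \left(\frac{4080}{2407} - \frac{40 \sqrt{24 - 56}}{29}\right) = -8528 + \left(\frac{4080}{2407} - \frac{40 \sqrt{-32}}{29}\right) = -8528 + \left(\frac{4080}{2407} - \frac{40 \cdot 4 i \sqrt{2}}{29}\right) = -8528 + \left(\frac{4080}{2407} - \frac{160 i \sqrt{2}}{29}\right) = - \frac{20522816}{2407} - \frac{160 i \sqrt{2}}{29}$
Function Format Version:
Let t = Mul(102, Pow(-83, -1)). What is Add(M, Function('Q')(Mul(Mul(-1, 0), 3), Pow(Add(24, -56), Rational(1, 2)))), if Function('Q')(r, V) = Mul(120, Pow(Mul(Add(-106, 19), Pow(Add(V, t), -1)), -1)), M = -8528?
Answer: Add(Rational(-20522816, 2407), Mul(Rational(-160, 29), I, Pow(2, Rational(1, 2)))) ≈ Add(-8526.3, Mul(-7.8026, I))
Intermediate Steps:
t = Rational(-102, 83) (t = Mul(102, Rational(-1, 83)) = Rational(-102, 83) ≈ -1.2289)
Function('Q')(r, V) = Add(Rational(4080, 2407), Mul(Rational(-40, 29), V)) (Function('Q')(r, V) = Mul(120, Pow(Mul(Add(-106, 19), Pow(Add(V, Rational(-102, 83)), -1)), -1)) = Mul(120, Pow(Mul(-87, Pow(Add(Rational(-102, 83), V), -1)), -1)) = Mul(120, Add(Rational(34, 2407), Mul(Rational(-1, 87), V))) = Add(Rational(4080, 2407), Mul(Rational(-40, 29), V)))
Add(M, Function('Q')(Mul(Mul(-1, 0), 3), Pow(Add(24, -56), Rational(1, 2)))) = Add(-8528, Add(Rational(4080, 2407), Mul(Rational(-40, 29), Pow(Add(24, -56), Rational(1, 2))))) = Add(-8528, Add(Rational(4080, 2407), Mul(Rational(-40, 29), Pow(-32, Rational(1, 2))))) = Add(-8528, Add(Rational(4080, 2407), Mul(Rational(-40, 29), Mul(4, I, Pow(2, Rational(1, 2)))))) = Add(-8528, Add(Rational(4080, 2407), Mul(Rational(-160, 29), I, Pow(2, Rational(1, 2))))) = Add(Rational(-20522816, 2407), Mul(Rational(-160, 29), I, Pow(2, Rational(1, 2))))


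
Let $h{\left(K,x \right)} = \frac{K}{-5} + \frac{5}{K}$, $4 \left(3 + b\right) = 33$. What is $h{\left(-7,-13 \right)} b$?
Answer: $\frac{18}{5} \approx 3.6$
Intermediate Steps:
$b = \frac{21}{4}$ ($b = -3 + \frac{1}{4} \cdot 33 = -3 + \frac{33}{4} = \frac{21}{4} \approx 5.25$)
$h{\left(K,x \right)} = \frac{5}{K} - \frac{K}{5}$ ($h{\left(K,x \right)} = K \left(- \frac{1}{5}\right) + \frac{5}{K} = - \frac{K}{5} + \frac{5}{K} = \frac{5}{K} - \frac{K}{5}$)
$h{\left(-7,-13 \right)} b = \left(\frac{5}{-7} - - \frac{7}{5}\right) \frac{21}{4} = \left(5 \left(- \frac{1}{7}\right) + \frac{7}{5}\right) \frac{21}{4} = \left(- \frac{5}{7} + \frac{7}{5}\right) \frac{21}{4} = \frac{24}{35} \cdot \frac{21}{4} = \frac{18}{5}$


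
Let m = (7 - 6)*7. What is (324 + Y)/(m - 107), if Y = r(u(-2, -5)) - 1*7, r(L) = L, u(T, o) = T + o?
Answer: -31/10 ≈ -3.1000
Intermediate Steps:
m = 7 (m = 1*7 = 7)
Y = -14 (Y = (-2 - 5) - 1*7 = -7 - 7 = -14)
(324 + Y)/(m - 107) = (324 - 14)/(7 - 107) = 310/(-100) = 310*(-1/100) = -31/10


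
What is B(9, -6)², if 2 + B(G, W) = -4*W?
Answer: 484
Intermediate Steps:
B(G, W) = -2 - 4*W
B(9, -6)² = (-2 - 4*(-6))² = (-2 + 24)² = 22² = 484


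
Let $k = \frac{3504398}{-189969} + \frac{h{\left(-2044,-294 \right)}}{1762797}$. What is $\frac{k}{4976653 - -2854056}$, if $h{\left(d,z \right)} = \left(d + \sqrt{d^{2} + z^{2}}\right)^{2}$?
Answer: $- \frac{1524588490918}{874107546941181579} - \frac{57232 \sqrt{21757}}{13803950333073} \approx -2.3557 \cdot 10^{-6}$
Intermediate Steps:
$k = - \frac{3504398}{189969} + \frac{\left(-2044 + 14 \sqrt{21757}\right)^{2}}{1762797}$ ($k = \frac{3504398}{-189969} + \frac{\left(-2044 + \sqrt{\left(-2044\right)^{2} + \left(-294\right)^{2}}\right)^{2}}{1762797} = 3504398 \left(- \frac{1}{189969}\right) + \left(-2044 + \sqrt{4177936 + 86436}\right)^{2} \cdot \frac{1}{1762797} = - \frac{3504398}{189969} + \left(-2044 + \sqrt{4264372}\right)^{2} \cdot \frac{1}{1762797} = - \frac{3504398}{189969} + \left(-2044 + 14 \sqrt{21757}\right)^{2} \cdot \frac{1}{1762797} = - \frac{3504398}{189969} + \frac{\left(-2044 + 14 \sqrt{21757}\right)^{2}}{1762797} \approx -18.447$)
$\frac{k}{4976653 - -2854056} = \frac{- \frac{1524588490918}{111625594431} - \frac{57232 \sqrt{21757}}{1762797}}{4976653 - -2854056} = \frac{- \frac{1524588490918}{111625594431} - \frac{57232 \sqrt{21757}}{1762797}}{4976653 + 2854056} = \frac{- \frac{1524588490918}{111625594431} - \frac{57232 \sqrt{21757}}{1762797}}{7830709} = \left(- \frac{1524588490918}{111625594431} - \frac{57232 \sqrt{21757}}{1762797}\right) \frac{1}{7830709} = - \frac{1524588490918}{874107546941181579} - \frac{57232 \sqrt{21757}}{13803950333073}$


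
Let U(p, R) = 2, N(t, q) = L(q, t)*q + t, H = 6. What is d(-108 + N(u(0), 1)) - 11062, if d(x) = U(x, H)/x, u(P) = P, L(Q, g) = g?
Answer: -597349/54 ≈ -11062.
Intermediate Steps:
N(t, q) = t + q*t (N(t, q) = t*q + t = q*t + t = t + q*t)
d(x) = 2/x
d(-108 + N(u(0), 1)) - 11062 = 2/(-108 + 0*(1 + 1)) - 11062 = 2/(-108 + 0*2) - 11062 = 2/(-108 + 0) - 11062 = 2/(-108) - 11062 = 2*(-1/108) - 11062 = -1/54 - 11062 = -597349/54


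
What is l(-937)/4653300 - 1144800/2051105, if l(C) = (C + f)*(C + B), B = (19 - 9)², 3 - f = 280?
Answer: -108097770987/318146896550 ≈ -0.33977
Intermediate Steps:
f = -277 (f = 3 - 1*280 = 3 - 280 = -277)
B = 100 (B = 10² = 100)
l(C) = (-277 + C)*(100 + C) (l(C) = (C - 277)*(C + 100) = (-277 + C)*(100 + C))
l(-937)/4653300 - 1144800/2051105 = (-27700 + (-937)² - 177*(-937))/4653300 - 1144800/2051105 = (-27700 + 877969 + 165849)*(1/4653300) - 1144800*1/2051105 = 1016118*(1/4653300) - 228960/410221 = 169353/775550 - 228960/410221 = -108097770987/318146896550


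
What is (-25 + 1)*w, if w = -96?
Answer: 2304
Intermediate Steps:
(-25 + 1)*w = (-25 + 1)*(-96) = -24*(-96) = 2304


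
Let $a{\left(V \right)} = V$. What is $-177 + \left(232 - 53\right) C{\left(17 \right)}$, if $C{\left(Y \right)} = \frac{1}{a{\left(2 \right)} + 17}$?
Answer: $- \frac{3184}{19} \approx -167.58$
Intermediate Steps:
$C{\left(Y \right)} = \frac{1}{19}$ ($C{\left(Y \right)} = \frac{1}{2 + 17} = \frac{1}{19}$)
$-177 + \left(232 - 53\right) C{\left(17 \right)} = -177 + \left(232 - 53\right) \frac{1}{19} = -177 + 179 \cdot \frac{1}{19} = -177 + \frac{179}{19} = - \frac{3184}{19}$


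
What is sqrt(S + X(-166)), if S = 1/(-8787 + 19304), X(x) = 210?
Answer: sqrt(23227541207)/10517 ≈ 14.491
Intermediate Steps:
S = 1/10517 ≈ 9.5084e-5
sqrt(S + X(-166)) = sqrt(1/10517 + 210) = sqrt(2208571/10517) = sqrt(23227541207)/10517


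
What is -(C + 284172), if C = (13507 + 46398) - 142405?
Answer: -201672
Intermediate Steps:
C = -82500 (C = 59905 - 142405 = -82500)
-(C + 284172) = -(-82500 + 284172) = -1*201672 = -201672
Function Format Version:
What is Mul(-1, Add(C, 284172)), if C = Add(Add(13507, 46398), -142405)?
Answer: -201672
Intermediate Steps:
C = -82500 (C = Add(59905, -142405) = -82500)
Mul(-1, Add(C, 284172)) = Mul(-1, Add(-82500, 284172)) = Mul(-1, 201672) = -201672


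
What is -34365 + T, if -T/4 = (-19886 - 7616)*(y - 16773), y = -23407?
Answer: -4420155805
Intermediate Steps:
T = -4420121440 (T = -4*(-19886 - 7616)*(-23407 - 16773) = -(-110008)*(-40180) = -4*1105030360 = -4420121440)
-34365 + T = -34365 - 4420121440 = -4420155805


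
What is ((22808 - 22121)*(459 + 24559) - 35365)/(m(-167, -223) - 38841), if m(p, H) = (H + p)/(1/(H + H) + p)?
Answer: -1277532490483/2892820263 ≈ -441.62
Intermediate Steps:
m(p, H) = (H + p)/(p + 1/(2*H)) (m(p, H) = (H + p)/(1/(2*H) + p) = (H + p)/(p + 1/(2*H)))
((22808 - 22121)*(459 + 24559) - 35365)/(m(-167, -223) - 38841) = ((22808 - 22121)*(459 + 24559) - 35365)/(2*(-223)*(-223 - 167)/(1 + 2*(-223)*(-167)) - 38841) = (687*25018 - 35365)/(2*(-223)*(-390)/(1 + 74482) - 38841) = (17187366 - 35365)/(2*(-223)*(-390)/74483 - 38841) = 17152001/(2*(-223)*(1/74483)*(-390) - 38841) = 17152001/(173940/74483 - 38841) = 17152001/(-2892820263/74483) = 17152001*(-74483/2892820263) = -1277532490483/2892820263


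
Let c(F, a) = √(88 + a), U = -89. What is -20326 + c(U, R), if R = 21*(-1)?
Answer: -20326 + √67 ≈ -20318.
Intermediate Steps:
R = -21
-20326 + c(U, R) = -20326 + √(88 - 21) = -20326 + √67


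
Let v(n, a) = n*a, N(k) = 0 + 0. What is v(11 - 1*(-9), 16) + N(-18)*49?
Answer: 320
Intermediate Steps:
N(k) = 0
v(n, a) = a*n
v(11 - 1*(-9), 16) + N(-18)*49 = 16*(11 - 1*(-9)) + 0*49 = 16*(11 + 9) + 0 = 16*20 + 0 = 320 + 0 = 320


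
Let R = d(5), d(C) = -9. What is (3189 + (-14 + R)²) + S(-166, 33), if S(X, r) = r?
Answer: 3751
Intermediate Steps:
R = -9
(3189 + (-14 + R)²) + S(-166, 33) = (3189 + (-14 - 9)²) + 33 = (3189 + (-23)²) + 33 = (3189 + 529) + 33 = 3718 + 33 = 3751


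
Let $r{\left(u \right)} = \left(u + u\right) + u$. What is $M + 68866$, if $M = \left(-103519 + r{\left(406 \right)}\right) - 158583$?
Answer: $-192018$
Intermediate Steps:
$r{\left(u \right)} = 3 u$ ($r{\left(u \right)} = 2 u + u = 3 u$)
$M = -260884$ ($M = \left(-103519 + 3 \cdot 406\right) - 158583 = \left(-103519 + 1218\right) - 158583 = -102301 - 158583 = -260884$)
$M + 68866 = -260884 + 68866 = -192018$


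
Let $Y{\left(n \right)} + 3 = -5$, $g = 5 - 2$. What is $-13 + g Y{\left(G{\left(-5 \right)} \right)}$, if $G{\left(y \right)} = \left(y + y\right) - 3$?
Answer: $-37$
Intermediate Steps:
$g = 3$
$G{\left(y \right)} = -3 + 2 y$ ($G{\left(y \right)} = 2 y - 3 = -3 + 2 y$)
$Y{\left(n \right)} = -8$ ($Y{\left(n \right)} = -3 - 5 = -8$)
$-13 + g Y{\left(G{\left(-5 \right)} \right)} = -13 + 3 \left(-8\right) = -13 - 24 = -37$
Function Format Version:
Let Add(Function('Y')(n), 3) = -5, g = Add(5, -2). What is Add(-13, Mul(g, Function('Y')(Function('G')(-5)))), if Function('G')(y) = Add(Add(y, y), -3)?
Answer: -37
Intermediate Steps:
g = 3
Function('G')(y) = Add(-3, Mul(2, y)) (Function('G')(y) = Add(Mul(2, y), -3) = Add(-3, Mul(2, y)))
Function('Y')(n) = -8 (Function('Y')(n) = Add(-3, -5) = -8)
Add(-13, Mul(g, Function('Y')(Function('G')(-5)))) = Add(-13, Mul(3, -8)) = Add(-13, -24) = -37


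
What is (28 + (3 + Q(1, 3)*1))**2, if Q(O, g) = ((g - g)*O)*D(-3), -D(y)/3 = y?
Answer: 961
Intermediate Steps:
D(y) = -3*y
Q(O, g) = 0 (Q(O, g) = ((g - g)*O)*(-3*(-3)) = (0*O)*9 = 0*9 = 0)
(28 + (3 + Q(1, 3)*1))**2 = (28 + (3 + 0*1))**2 = (28 + (3 + 0))**2 = (28 + 3)**2 = 31**2 = 961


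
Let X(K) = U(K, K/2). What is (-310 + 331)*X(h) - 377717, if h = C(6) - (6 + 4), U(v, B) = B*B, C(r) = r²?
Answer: -374168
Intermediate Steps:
U(v, B) = B²
h = 26 (h = 6² - (6 + 4) = 36 - 1*10 = 36 - 10 = 26)
X(K) = K²/4 (X(K) = (K/2)² = K²/4)
(-310 + 331)*X(h) - 377717 = (-310 + 331)*((¼)*26²) - 377717 = 21*((¼)*676) - 377717 = 21*169 - 377717 = 3549 - 377717 = -374168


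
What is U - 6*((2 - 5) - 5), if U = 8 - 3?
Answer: 53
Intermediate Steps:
U = 5
U - 6*((2 - 5) - 5) = 5 - 6*((2 - 5) - 5) = 5 - 6*(-3 - 5) = 5 - 6*(-8) = 5 + 48 = 53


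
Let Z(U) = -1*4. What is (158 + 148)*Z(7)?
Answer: -1224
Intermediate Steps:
Z(U) = -4
(158 + 148)*Z(7) = (158 + 148)*(-4) = 306*(-4) = -1224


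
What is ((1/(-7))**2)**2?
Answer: 1/2401 ≈ 0.00041649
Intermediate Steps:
((1/(-7))**2)**2 = ((-1/7)**2)**2 = (1/49)**2 = 1/2401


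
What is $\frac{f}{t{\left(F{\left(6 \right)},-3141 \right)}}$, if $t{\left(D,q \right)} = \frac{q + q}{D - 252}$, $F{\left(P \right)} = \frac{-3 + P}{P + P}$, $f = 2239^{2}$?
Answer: $\frac{5048212847}{25128} \approx 2.009 \cdot 10^{5}$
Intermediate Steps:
$f = 5013121$
$F{\left(P \right)} = \frac{-3 + P}{2 P}$
$t{\left(D,q \right)} = \frac{2 q}{-252 + D}$
$\frac{f}{t{\left(F{\left(6 \right)},-3141 \right)}} = \frac{5013121}{2 \left(-3141\right) \frac{1}{-252 + \frac{-3 + 6}{2 \cdot 6}}} = \frac{5013121}{2 \left(-3141\right) \frac{1}{-252 + \frac{1}{2} \cdot \frac{1}{6} \cdot 3}} = \frac{5013121}{2 \left(-3141\right) \frac{1}{-252 + \frac{1}{4}}} = \frac{5013121}{2 \left(-3141\right) \frac{1}{- \frac{1007}{4}}} = \frac{5013121}{2 \left(-3141\right) \left(- \frac{4}{1007}\right)} = \frac{5013121}{\frac{25128}{1007}} = 5013121 \cdot \frac{1007}{25128} = \frac{5048212847}{25128}$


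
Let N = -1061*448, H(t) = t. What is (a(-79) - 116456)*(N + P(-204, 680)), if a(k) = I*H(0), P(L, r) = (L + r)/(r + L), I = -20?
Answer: 55354681112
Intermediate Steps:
P(L, r) = 1 (P(L, r) = (L + r)/(L + r) = 1)
N = -475328
a(k) = 0 (a(k) = -20*0 = 0)
(a(-79) - 116456)*(N + P(-204, 680)) = (0 - 116456)*(-475328 + 1) = -116456*(-475327) = 55354681112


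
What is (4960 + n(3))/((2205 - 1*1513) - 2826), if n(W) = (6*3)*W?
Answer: -2507/1067 ≈ -2.3496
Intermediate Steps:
n(W) = 18*W
(4960 + n(3))/((2205 - 1*1513) - 2826) = (4960 + 18*3)/((2205 - 1*1513) - 2826) = (4960 + 54)/((2205 - 1513) - 2826) = 5014/(692 - 2826) = 5014/(-2134) = 5014*(-1/2134) = -2507/1067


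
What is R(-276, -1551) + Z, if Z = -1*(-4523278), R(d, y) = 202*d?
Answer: 4467526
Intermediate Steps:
Z = 4523278
R(-276, -1551) + Z = 202*(-276) + 4523278 = -55752 + 4523278 = 4467526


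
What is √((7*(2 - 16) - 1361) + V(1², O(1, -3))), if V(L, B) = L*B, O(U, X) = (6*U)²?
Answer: I*√1423 ≈ 37.723*I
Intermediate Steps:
O(U, X) = 36*U²
V(L, B) = B*L
√((7*(2 - 16) - 1361) + V(1², O(1, -3))) = √((7*(2 - 16) - 1361) + (36*1²)*1²) = √((7*(-14) - 1361) + (36*1)*1) = √((-98 - 1361) + 36*1) = √(-1459 + 36) = √(-1423) = I*√1423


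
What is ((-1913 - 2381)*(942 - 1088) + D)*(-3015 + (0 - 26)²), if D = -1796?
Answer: -1462174392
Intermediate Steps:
((-1913 - 2381)*(942 - 1088) + D)*(-3015 + (0 - 26)²) = ((-1913 - 2381)*(942 - 1088) - 1796)*(-3015 + (0 - 26)²) = (-4294*(-146) - 1796)*(-3015 + (-26)²) = (626924 - 1796)*(-3015 + 676) = 625128*(-2339) = -1462174392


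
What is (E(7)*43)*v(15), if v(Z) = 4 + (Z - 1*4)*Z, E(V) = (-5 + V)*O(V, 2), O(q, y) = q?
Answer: 101738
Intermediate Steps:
E(V) = V*(-5 + V) (E(V) = (-5 + V)*V = V*(-5 + V))
v(Z) = 4 + Z*(-4 + Z) (v(Z) = 4 + (Z - 4)*Z = 4 + (-4 + Z)*Z = 4 + Z*(-4 + Z))
(E(7)*43)*v(15) = ((7*(-5 + 7))*43)*(4 + 15**2 - 4*15) = ((7*2)*43)*(4 + 225 - 60) = (14*43)*169 = 602*169 = 101738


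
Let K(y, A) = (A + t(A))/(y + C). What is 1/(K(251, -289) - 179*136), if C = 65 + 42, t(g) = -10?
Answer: -358/8715451 ≈ -4.1076e-5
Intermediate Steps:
C = 107
K(y, A) = (-10 + A)/(107 + y) (K(y, A) = (A - 10)/(y + 107) = (-10 + A)/(107 + y))
1/(K(251, -289) - 179*136) = 1/((-10 - 289)/(107 + 251) - 179*136) = 1/(-299/358 - 24344) = 1/(-8715451/358) = -358/8715451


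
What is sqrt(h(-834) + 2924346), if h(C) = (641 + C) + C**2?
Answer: sqrt(3619709) ≈ 1902.6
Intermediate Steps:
h(C) = 641 + C + C**2
sqrt(h(-834) + 2924346) = sqrt((641 - 834 + (-834)**2) + 2924346) = sqrt((641 - 834 + 695556) + 2924346) = sqrt(695363 + 2924346) = sqrt(3619709)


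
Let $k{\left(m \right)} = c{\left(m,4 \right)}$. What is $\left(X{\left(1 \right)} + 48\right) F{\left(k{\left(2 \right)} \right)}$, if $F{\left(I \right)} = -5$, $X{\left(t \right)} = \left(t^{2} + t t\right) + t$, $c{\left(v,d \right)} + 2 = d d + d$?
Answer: $-255$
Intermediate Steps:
$c{\left(v,d \right)} = -2 + d + d^{2}$ ($c{\left(v,d \right)} = -2 + \left(d d + d\right) = -2 + \left(d^{2} + d\right) = -2 + \left(d + d^{2}\right) = -2 + d + d^{2}$)
$k{\left(m \right)} = 18$ ($k{\left(m \right)} = -2 + 4 + 4^{2} = -2 + 4 + 16 = 18$)
$X{\left(t \right)} = t + 2 t^{2}$ ($X{\left(t \right)} = \left(t^{2} + t^{2}\right) + t = 2 t^{2} + t = t + 2 t^{2}$)
$\left(X{\left(1 \right)} + 48\right) F{\left(k{\left(2 \right)} \right)} = \left(1 \left(1 + 2 \cdot 1\right) + 48\right) \left(-5\right) = \left(1 \left(1 + 2\right) + 48\right) \left(-5\right) = \left(1 \cdot 3 + 48\right) \left(-5\right) = \left(3 + 48\right) \left(-5\right) = 51 \left(-5\right) = -255$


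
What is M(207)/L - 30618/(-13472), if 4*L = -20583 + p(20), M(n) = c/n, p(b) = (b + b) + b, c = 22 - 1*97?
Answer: 21679549483/9538762032 ≈ 2.2728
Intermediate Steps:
c = -75 (c = 22 - 97 = -75)
p(b) = 3*b (p(b) = 2*b + b = 3*b)
M(n) = -75/n
L = -20523/4 (L = (-20583 + 3*20)/4 = (-20583 + 60)/4 = (¼)*(-20523) = -20523/4 ≈ -5130.8)
M(207)/L - 30618/(-13472) = (-75/207)/(-20523/4) - 30618/(-13472) = -75*1/207*(-4/20523) - 30618*(-1/13472) = -25/69*(-4/20523) + 15309/6736 = 100/1416087 + 15309/6736 = 21679549483/9538762032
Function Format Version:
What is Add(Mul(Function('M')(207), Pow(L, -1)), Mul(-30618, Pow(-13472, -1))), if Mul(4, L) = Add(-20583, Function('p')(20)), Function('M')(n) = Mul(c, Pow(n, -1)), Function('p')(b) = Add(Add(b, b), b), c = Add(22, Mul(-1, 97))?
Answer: Rational(21679549483, 9538762032) ≈ 2.2728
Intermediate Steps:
c = -75 (c = Add(22, -97) = -75)
Function('p')(b) = Mul(3, b) (Function('p')(b) = Add(Mul(2, b), b) = Mul(3, b))
Function('M')(n) = Mul(-75, Pow(n, -1))
L = Rational(-20523, 4) (L = Mul(Rational(1, 4), Add(-20583, Mul(3, 20))) = Mul(Rational(1, 4), Add(-20583, 60)) = Mul(Rational(1, 4), -20523) = Rational(-20523, 4) ≈ -5130.8)
Add(Mul(Function('M')(207), Pow(L, -1)), Mul(-30618, Pow(-13472, -1))) = Add(Mul(Mul(-75, Pow(207, -1)), Pow(Rational(-20523, 4), -1)), Mul(-30618, Pow(-13472, -1))) = Add(Mul(Mul(-75, Rational(1, 207)), Rational(-4, 20523)), Mul(-30618, Rational(-1, 13472))) = Add(Mul(Rational(-25, 69), Rational(-4, 20523)), Rational(15309, 6736)) = Add(Rational(100, 1416087), Rational(15309, 6736)) = Rational(21679549483, 9538762032)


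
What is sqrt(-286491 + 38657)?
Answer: I*sqrt(247834) ≈ 497.83*I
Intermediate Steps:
sqrt(-286491 + 38657) = sqrt(-247834) = I*sqrt(247834)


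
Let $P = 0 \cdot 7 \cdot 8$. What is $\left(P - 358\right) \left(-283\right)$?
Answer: $101314$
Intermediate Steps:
$P = 0$ ($P = 0 \cdot 8 = 0$)
$\left(P - 358\right) \left(-283\right) = \left(0 - 358\right) \left(-283\right) = \left(-358\right) \left(-283\right) = 101314$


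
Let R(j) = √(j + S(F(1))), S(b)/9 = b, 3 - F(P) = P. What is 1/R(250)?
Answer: √67/134 ≈ 0.061085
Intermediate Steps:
F(P) = 3 - P
S(b) = 9*b
R(j) = √(18 + j) (R(j) = √(j + 9*(3 - 1*1)) = √(j + 9*(3 - 1)) = √(j + 9*2) = √(j + 18) = √(18 + j))
1/R(250) = 1/(√(18 + 250)) = 1/(√268) = 1/(2*√67) = √67/134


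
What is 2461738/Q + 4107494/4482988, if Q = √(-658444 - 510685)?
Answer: 2053747/2241494 - 2461738*I*√1169129/1169129 ≈ 0.91624 - 2276.7*I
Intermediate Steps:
Q = I*√1169129 (Q = √(-1169129) = I*√1169129 ≈ 1081.3*I)
2461738/Q + 4107494/4482988 = 2461738/((I*√1169129)) + 4107494/4482988 = 2461738*(-I*√1169129/1169129) + 4107494*(1/4482988) = -2461738*I*√1169129/1169129 + 2053747/2241494 = 2053747/2241494 - 2461738*I*√1169129/1169129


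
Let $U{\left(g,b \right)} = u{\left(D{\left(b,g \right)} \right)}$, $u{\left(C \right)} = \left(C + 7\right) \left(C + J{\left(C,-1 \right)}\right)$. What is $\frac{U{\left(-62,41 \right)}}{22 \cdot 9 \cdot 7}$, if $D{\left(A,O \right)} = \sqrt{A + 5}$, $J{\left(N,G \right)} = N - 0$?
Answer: $\frac{46}{693} + \frac{\sqrt{46}}{99} \approx 0.13489$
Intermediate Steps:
$J{\left(N,G \right)} = N$ ($J{\left(N,G \right)} = N + 0 = N$)
$D{\left(A,O \right)} = \sqrt{5 + A}$
$u{\left(C \right)} = 2 C \left(7 + C\right)$ ($u{\left(C \right)} = \left(C + 7\right) \left(C + C\right) = \left(7 + C\right) 2 C = 2 C \left(7 + C\right)$)
$U{\left(g,b \right)} = 2 \sqrt{5 + b} \left(7 + \sqrt{5 + b}\right)$
$\frac{U{\left(-62,41 \right)}}{22 \cdot 9 \cdot 7} = \frac{10 + 2 \cdot 41 + 14 \sqrt{5 + 41}}{22 \cdot 9 \cdot 7} = \frac{10 + 82 + 14 \sqrt{46}}{198 \cdot 7} = \frac{92 + 14 \sqrt{46}}{1386} = \left(92 + 14 \sqrt{46}\right) \frac{1}{1386} = \frac{46}{693} + \frac{\sqrt{46}}{99}$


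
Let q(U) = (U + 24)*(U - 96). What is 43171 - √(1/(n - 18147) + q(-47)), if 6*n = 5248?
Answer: 43171 - √8830969741870/51817 ≈ 43114.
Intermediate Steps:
n = 2624/3 (n = (⅙)*5248 = 2624/3 ≈ 874.67)
q(U) = (-96 + U)*(24 + U) (q(U) = (24 + U)*(-96 + U) = (-96 + U)*(24 + U))
43171 - √(1/(n - 18147) + q(-47)) = 43171 - √(1/(2624/3 - 18147) + (-2304 + (-47)² - 72*(-47))) = 43171 - √(1/(-51817/3) + (-2304 + 2209 + 3384)) = 43171 - √(-3/51817 + 3289) = 43171 - √(170426110/51817) = 43171 - √8830969741870/51817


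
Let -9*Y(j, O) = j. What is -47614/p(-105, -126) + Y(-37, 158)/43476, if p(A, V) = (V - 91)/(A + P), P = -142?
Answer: -657393899549/12129804 ≈ -54197.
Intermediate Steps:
Y(j, O) = -j/9
p(A, V) = (-91 + V)/(-142 + A) (p(A, V) = (V - 91)/(A - 142) = (-91 + V)/(-142 + A))
-47614/p(-105, -126) + Y(-37, 158)/43476 = -47614*(-142 - 105)/(-91 - 126) - ⅑*(-37)/43476 = -47614/(-217/(-247)) + (37/9)*(1/43476) = -47614/((-1/247*(-217))) + 37/391284 = -47614/217/247 + 37/391284 = -47614*247/217 + 37/391284 = -1680094/31 + 37/391284 = -657393899549/12129804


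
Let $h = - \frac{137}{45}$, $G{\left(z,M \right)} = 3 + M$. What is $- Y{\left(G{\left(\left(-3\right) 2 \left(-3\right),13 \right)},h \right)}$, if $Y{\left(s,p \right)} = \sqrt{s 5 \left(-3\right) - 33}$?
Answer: $- i \sqrt{273} \approx - 16.523 i$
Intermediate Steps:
$h = - \frac{137}{45}$ ($h = \left(-137\right) \frac{1}{45} = - \frac{137}{45} \approx -3.0444$)
$Y{\left(s,p \right)} = \sqrt{-33 - 15 s}$ ($Y{\left(s,p \right)} = \sqrt{5 s \left(-3\right) - 33} = \sqrt{- 15 s - 33} = \sqrt{-33 - 15 s}$)
$- Y{\left(G{\left(\left(-3\right) 2 \left(-3\right),13 \right)},h \right)} = - \sqrt{-33 - 15 \left(3 + 13\right)} = - \sqrt{-33 - 240} = - \sqrt{-273} = - i \sqrt{273}$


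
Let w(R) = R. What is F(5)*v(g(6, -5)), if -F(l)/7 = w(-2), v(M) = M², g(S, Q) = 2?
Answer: 56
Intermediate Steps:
F(l) = 14 (F(l) = -7*(-2) = 14)
F(5)*v(g(6, -5)) = 14*2² = 14*4 = 56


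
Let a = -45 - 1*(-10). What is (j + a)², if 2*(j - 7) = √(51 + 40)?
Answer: (56 - √91)²/4 ≈ 539.65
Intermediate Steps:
a = -35 (a = -45 + 10 = -35)
j = 7 + √91/2 (j = 7 + √(51 + 40)/2 = 7 + √91/2 ≈ 11.770)
(j + a)² = ((7 + √91/2) - 35)² = (-28 + √91/2)²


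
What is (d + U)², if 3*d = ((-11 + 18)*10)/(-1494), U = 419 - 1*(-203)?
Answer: 1942865213689/5022081 ≈ 3.8686e+5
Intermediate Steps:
U = 622 (U = 419 + 203 = 622)
d = -35/2241 (d = (((-11 + 18)*10)/(-1494))/3 = ((7*10)*(-1/1494))/3 = (70*(-1/1494))/3 = (⅓)*(-35/747) = -35/2241 ≈ -0.015618)
(d + U)² = (-35/2241 + 622)² = (1393867/2241)² = 1942865213689/5022081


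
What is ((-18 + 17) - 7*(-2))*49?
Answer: 637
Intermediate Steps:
((-18 + 17) - 7*(-2))*49 = (-1 + 14)*49 = 13*49 = 637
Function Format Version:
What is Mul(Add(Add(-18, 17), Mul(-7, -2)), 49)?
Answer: 637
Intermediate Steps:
Mul(Add(Add(-18, 17), Mul(-7, -2)), 49) = Mul(Add(-1, 14), 49) = Mul(13, 49) = 637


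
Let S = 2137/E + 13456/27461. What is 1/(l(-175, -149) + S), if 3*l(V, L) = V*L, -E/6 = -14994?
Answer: 352928772/3067720563263 ≈ 0.00011505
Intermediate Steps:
E = 89964 (E = -6*(-14994) = 89964)
l(V, L) = L*V/3 (l(V, L) = (V*L)/3 = (L*V)/3 = L*V/3)
S = 181319963/352928772 (S = 2137/89964 + 13456/27461 = 181319963/352928772 ≈ 0.51376)
1/(l(-175, -149) + S) = 1/((1/3)*(-149)*(-175) + 181319963/352928772) = 1/(26075/3 + 181319963/352928772) = 1/(3067720563263/352928772) = 352928772/3067720563263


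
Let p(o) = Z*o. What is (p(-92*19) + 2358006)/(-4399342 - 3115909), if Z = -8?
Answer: -2371990/7515251 ≈ -0.31562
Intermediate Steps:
p(o) = -8*o
(p(-92*19) + 2358006)/(-4399342 - 3115909) = (-(-736)*19 + 2358006)/(-4399342 - 3115909) = (-8*(-1748) + 2358006)/(-7515251) = (13984 + 2358006)*(-1/7515251) = 2371990*(-1/7515251) = -2371990/7515251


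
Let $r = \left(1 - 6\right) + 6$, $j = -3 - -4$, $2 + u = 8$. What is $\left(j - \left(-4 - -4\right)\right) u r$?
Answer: $6$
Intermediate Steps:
$u = 6$ ($u = -2 + 8 = 6$)
$j = 1$ ($j = -3 + 4 = 1$)
$r = 1$ ($r = -5 + 6 = 1$)
$\left(j - \left(-4 - -4\right)\right) u r = \left(1 - \left(-4 - -4\right)\right) 6 \cdot 1 = \left(1 - \left(-4 + 4\right)\right) 6 \cdot 1 = \left(1 - 0\right) 6 \cdot 1 = \left(1 + 0\right) 6 \cdot 1 = 1 \cdot 6 \cdot 1 = 6 \cdot 1 = 6$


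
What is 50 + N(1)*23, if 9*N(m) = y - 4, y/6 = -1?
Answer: 220/9 ≈ 24.444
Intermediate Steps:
y = -6 (y = 6*(-1) = -6)
N(m) = -10/9 (N(m) = (-6 - 4)/9 = (⅑)*(-10) = -10/9)
50 + N(1)*23 = 50 - 10/9*23 = 50 - 230/9 = 220/9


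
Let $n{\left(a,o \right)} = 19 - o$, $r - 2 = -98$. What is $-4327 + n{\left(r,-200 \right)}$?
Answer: $-4108$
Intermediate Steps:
$r = -96$ ($r = 2 - 98 = -96$)
$-4327 + n{\left(r,-200 \right)} = -4327 + \left(19 - -200\right) = -4327 + \left(19 + 200\right) = -4327 + 219 = -4108$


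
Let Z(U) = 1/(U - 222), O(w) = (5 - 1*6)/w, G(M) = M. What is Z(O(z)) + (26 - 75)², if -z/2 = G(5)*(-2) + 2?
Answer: 8530737/3553 ≈ 2401.0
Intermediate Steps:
z = 16 (z = -2*(5*(-2) + 2) = -2*(-10 + 2) = -2*(-8) = 16)
O(w) = -1/w (O(w) = (5 - 6)/w = -1/w)
Z(U) = 1/(-222 + U)
Z(O(z)) + (26 - 75)² = 1/(-222 - 1/16) + (26 - 75)² = 1/(-222 - 1*1/16) + (-49)² = 1/(-222 - 1/16) + 2401 = 1/(-3553/16) + 2401 = -16/3553 + 2401 = 8530737/3553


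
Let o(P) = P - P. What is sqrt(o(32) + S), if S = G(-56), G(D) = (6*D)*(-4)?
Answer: 8*sqrt(21) ≈ 36.661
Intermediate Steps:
o(P) = 0
G(D) = -24*D
S = 1344 (S = -24*(-56) = 1344)
sqrt(o(32) + S) = sqrt(0 + 1344) = sqrt(1344) = 8*sqrt(21)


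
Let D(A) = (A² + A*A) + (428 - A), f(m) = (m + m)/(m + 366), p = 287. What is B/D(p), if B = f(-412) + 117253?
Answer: 2697231/3792217 ≈ 0.71125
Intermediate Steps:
f(m) = 2*m/(366 + m) (f(m) = (2*m)/(366 + m) = 2*m/(366 + m))
D(A) = 428 - A + 2*A² (D(A) = (A² + A²) + (428 - A) = 2*A² + (428 - A) = 428 - A + 2*A²)
B = 2697231/23 (B = 2*(-412)/(366 - 412) + 117253 = 2*(-412)/(-46) + 117253 = 2*(-412)*(-1/46) + 117253 = 412/23 + 117253 = 2697231/23 ≈ 1.1727e+5)
B/D(p) = 2697231/(23*(428 - 1*287 + 2*287²)) = 2697231/(23*(428 - 287 + 2*82369)) = 2697231/(23*(428 - 287 + 164738)) = (2697231/23)/164879 = (2697231/23)*(1/164879) = 2697231/3792217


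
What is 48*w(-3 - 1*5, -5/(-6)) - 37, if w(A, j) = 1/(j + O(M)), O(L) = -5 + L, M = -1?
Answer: -1435/31 ≈ -46.290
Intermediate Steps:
w(A, j) = 1/(-6 + j) (w(A, j) = 1/(j + (-5 - 1)) = 1/(j - 6) = 1/(-6 + j))
48*w(-3 - 1*5, -5/(-6)) - 37 = 48/(-6 - 5/(-6)) - 37 = 48/(-6 - 5*(-⅙)) - 37 = 48/(-6 + ⅚) - 37 = 48/(-31/6) - 37 = 48*(-6/31) - 37 = -288/31 - 37 = -1435/31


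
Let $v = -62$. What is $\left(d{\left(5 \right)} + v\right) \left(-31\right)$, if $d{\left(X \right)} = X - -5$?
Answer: $1612$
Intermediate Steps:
$d{\left(X \right)} = 5 + X$ ($d{\left(X \right)} = X + 5 = 5 + X$)
$\left(d{\left(5 \right)} + v\right) \left(-31\right) = \left(\left(5 + 5\right) - 62\right) \left(-31\right) = \left(10 - 62\right) \left(-31\right) = \left(-52\right) \left(-31\right) = 1612$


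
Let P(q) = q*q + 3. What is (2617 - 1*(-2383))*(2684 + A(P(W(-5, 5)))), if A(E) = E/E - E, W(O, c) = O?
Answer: 13285000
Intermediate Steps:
P(q) = 3 + q**2 (P(q) = q**2 + 3 = 3 + q**2)
A(E) = 1 - E
(2617 - 1*(-2383))*(2684 + A(P(W(-5, 5)))) = (2617 - 1*(-2383))*(2684 + (1 - (3 + (-5)**2))) = (2617 + 2383)*(2684 + (1 - (3 + 25))) = 5000*(2684 + (1 - 1*28)) = 5000*(2684 + (1 - 28)) = 5000*(2684 - 27) = 5000*2657 = 13285000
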